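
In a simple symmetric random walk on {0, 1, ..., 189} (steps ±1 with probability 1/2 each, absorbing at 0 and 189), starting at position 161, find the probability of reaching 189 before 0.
P(hit 189 before 0) = 161/189 = 23/27

Let u_k = P(hit 189 before 0 | start at k). Then u_0 = 0, u_189 = 1, and u_k = u_{k-1}/2 + u_{k+1}/2 for 1 ≤ k ≤ 188. This harmonic recurrence is solved by u_k = k/189, giving u_161 = 161/189 = 23/27.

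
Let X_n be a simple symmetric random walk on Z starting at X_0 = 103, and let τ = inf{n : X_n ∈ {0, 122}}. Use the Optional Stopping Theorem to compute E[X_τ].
E[X_τ] = 103

X_n is a martingale and τ is a bounded-mean stopping time (indeed τ is finite a.s. with bounded expectation since the walk is in a bounded region). By the OST, E[X_τ] = E[X_0] = 103. Equivalently: E[X_τ] = 122 · P(hit 122 first) + 0 · P(hit 0 first) = 122 · (103/122) = 103.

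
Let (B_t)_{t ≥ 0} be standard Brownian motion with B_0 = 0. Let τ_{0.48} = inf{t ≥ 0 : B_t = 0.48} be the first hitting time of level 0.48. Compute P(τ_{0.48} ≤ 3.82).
P(τ_{0.48} ≤ 3.82) = 2(1 − Φ(0.48/√3.82)) = 2(1 − Φ(0.2456)) ≈ 0.8060

By the reflection principle for standard BM, P(τ_b ≤ t) = 2 · P(B_t ≥ b). Since B_t ~ N(0, t), P(B_t ≥ 0.48) = 1 − Φ(0.48/√t) = 1 − Φ(0.48/√3.82) = 1 − Φ(0.2456) ≈ 0.40300. Doubling: P(τ_{0.48} ≤ 3.82) ≈ 2 · 0.40300 = 0.80600 ≈ 0.8060.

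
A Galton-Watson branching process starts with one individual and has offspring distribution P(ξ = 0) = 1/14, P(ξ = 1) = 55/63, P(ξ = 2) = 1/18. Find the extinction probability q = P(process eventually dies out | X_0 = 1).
q = 1

Mean offspring μ = 0·1/14 + 1·55/63 + 2·1/18 = 62/63 ≤ 1. For μ ≤ 1 with offspring not concentrated at 1, the Galton-Watson process goes extinct almost surely, so q = 1.
(Algebraic check: The pgf is f(s) = 1/14 + 55/63·s + 1/18·s². The extinction probability q is the smallest fixed point of f in [0, 1]. Setting s = f(s):
  1/18·s² + (55/63 − 1)·s + 1/14 = 0
  1/18·s² − (1/14 + 1/18)·s + 1/14 = 0
which factors as (s − 1)·(1/18·s − 1/14) = 0, giving roots s = 1 and s = (1/14)/(1/18) = 9/7. Since 9/7 ≥ 1, the smallest root in [0, 1] is s = 1.)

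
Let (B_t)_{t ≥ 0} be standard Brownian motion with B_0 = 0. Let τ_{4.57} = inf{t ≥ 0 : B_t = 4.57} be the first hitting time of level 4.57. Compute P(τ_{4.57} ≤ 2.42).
P(τ_{4.57} ≤ 2.42) = 2(1 − Φ(4.57/√2.42)) = 2(1 − Φ(2.9377)) ≈ 0.0033

By the reflection principle for standard BM, P(τ_b ≤ t) = 2 · P(B_t ≥ b). Since B_t ~ N(0, t), P(B_t ≥ 4.57) = 1 − Φ(4.57/√t) = 1 − Φ(4.57/√2.42) = 1 − Φ(2.9377) ≈ 0.00165. Doubling: P(τ_{4.57} ≤ 2.42) ≈ 2 · 0.00165 = 0.00330 ≈ 0.0033.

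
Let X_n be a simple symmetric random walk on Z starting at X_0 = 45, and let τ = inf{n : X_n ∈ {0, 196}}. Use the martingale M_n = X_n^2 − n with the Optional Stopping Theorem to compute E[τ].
E[τ] = 6795

M_n = X_n^2 − n is a martingale (since E[X_{n+1}^2 | F_n] = X_n^2 + 1). By OST (τ has finite mean in a bounded region), E[M_τ] = E[M_0] = X_0^2 − 0 = 45^2 = 2025. Also E[M_τ] = E[X_τ^2] − E[τ]. The walk exits at 0 or 196, with P(hit 196 first) = 45/196, so E[X_τ^2] = 196^2 · 45/196 + 0 = 8820. Thus E[τ] = E[X_τ^2] − E[M_τ] = 8820 − 2025 = 6795 = 45(196 − 45) = 6795.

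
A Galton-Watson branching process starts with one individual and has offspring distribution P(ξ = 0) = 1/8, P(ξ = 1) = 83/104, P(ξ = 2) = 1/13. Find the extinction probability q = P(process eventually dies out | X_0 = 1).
q = 1

Mean offspring μ = 0·1/8 + 1·83/104 + 2·1/13 = 99/104 ≤ 1. For μ ≤ 1 with offspring not concentrated at 1, the Galton-Watson process goes extinct almost surely, so q = 1.
(Algebraic check: The pgf is f(s) = 1/8 + 83/104·s + 1/13·s². The extinction probability q is the smallest fixed point of f in [0, 1]. Setting s = f(s):
  1/13·s² + (83/104 − 1)·s + 1/8 = 0
  1/13·s² − (1/8 + 1/13)·s + 1/8 = 0
which factors as (s − 1)·(1/13·s − 1/8) = 0, giving roots s = 1 and s = (1/8)/(1/13) = 13/8. Since 13/8 ≥ 1, the smallest root in [0, 1] is s = 1.)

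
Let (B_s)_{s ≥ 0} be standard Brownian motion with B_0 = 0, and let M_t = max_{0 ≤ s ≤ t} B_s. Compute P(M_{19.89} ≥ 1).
P(M_{19.89} ≥ 1) = 2·P(B_{19.89} ≥ 1) = 2(1 − Φ(1/√19.89)) ≈ 0.8226

By the reflection principle for Brownian motion, P(M_t ≥ a) = 2 · P(B_t ≥ a) for a ≥ 0. Since B_t ~ N(0, t), P(B_t ≥ 1) = 1 − Φ(1/√t) = 1 − Φ(1/√19.89) = 1 − Φ(0.2242). So
  P(M_{19.89} ≥ 1) = 2(1 − Φ(0.2242)) ≈ 0.8226.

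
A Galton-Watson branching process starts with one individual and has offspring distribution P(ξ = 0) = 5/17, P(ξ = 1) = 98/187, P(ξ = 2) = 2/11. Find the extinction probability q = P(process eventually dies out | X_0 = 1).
q = 1

Mean offspring μ = 0·5/17 + 1·98/187 + 2·2/11 = 166/187 ≤ 1. For μ ≤ 1 with offspring not concentrated at 1, the Galton-Watson process goes extinct almost surely, so q = 1.
(Algebraic check: The pgf is f(s) = 5/17 + 98/187·s + 2/11·s². The extinction probability q is the smallest fixed point of f in [0, 1]. Setting s = f(s):
  2/11·s² + (98/187 − 1)·s + 5/17 = 0
  2/11·s² − (5/17 + 2/11)·s + 5/17 = 0
which factors as (s − 1)·(2/11·s − 5/17) = 0, giving roots s = 1 and s = (5/17)/(2/11) = 55/34. Since 55/34 ≥ 1, the smallest root in [0, 1] is s = 1.)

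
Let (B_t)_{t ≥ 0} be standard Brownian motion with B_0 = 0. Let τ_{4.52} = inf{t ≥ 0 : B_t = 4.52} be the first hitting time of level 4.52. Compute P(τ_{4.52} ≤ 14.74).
P(τ_{4.52} ≤ 14.74) = 2(1 − Φ(4.52/√14.74)) = 2(1 − Φ(1.1773)) ≈ 0.2391

By the reflection principle for standard BM, P(τ_b ≤ t) = 2 · P(B_t ≥ b). Since B_t ~ N(0, t), P(B_t ≥ 4.52) = 1 − Φ(4.52/√t) = 1 − Φ(4.52/√14.74) = 1 − Φ(1.1773) ≈ 0.11954. Doubling: P(τ_{4.52} ≤ 14.74) ≈ 2 · 0.11954 = 0.23908 ≈ 0.2391.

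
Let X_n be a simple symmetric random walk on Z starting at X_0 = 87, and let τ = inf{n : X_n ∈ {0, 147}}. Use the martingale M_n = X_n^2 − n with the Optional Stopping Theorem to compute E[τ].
E[τ] = 5220

M_n = X_n^2 − n is a martingale (since E[X_{n+1}^2 | F_n] = X_n^2 + 1). By OST (τ has finite mean in a bounded region), E[M_τ] = E[M_0] = X_0^2 − 0 = 87^2 = 7569. Also E[M_τ] = E[X_τ^2] − E[τ]. The walk exits at 0 or 147, with P(hit 147 first) = 87/147, so E[X_τ^2] = 147^2 · 87/147 + 0 = 12789. Thus E[τ] = E[X_τ^2] − E[M_τ] = 12789 − 7569 = 5220 = 87(147 − 87) = 5220.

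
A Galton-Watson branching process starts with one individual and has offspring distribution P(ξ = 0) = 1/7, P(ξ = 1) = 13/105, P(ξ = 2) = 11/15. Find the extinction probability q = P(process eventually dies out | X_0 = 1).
q = 15/77

The pgf is f(s) = 1/7 + 13/105·s + 11/15·s². The extinction probability q is the smallest fixed point of f in [0, 1]. Setting s = f(s):
  11/15·s² + (13/105 − 1)·s + 1/7 = 0
  11/15·s² − (1/7 + 11/15)·s + 1/7 = 0
which factors as (s − 1)·(11/15·s − 1/7) = 0, giving roots s = 1 and s = (1/7)/(11/15) = 15/77.
Mean offspring μ = 13/105 + 2·11/15 = 167/105 > 1 (supercritical), so q < 1. The extinction probability is the smaller root: q = (1/7)/(11/15) = 15/77.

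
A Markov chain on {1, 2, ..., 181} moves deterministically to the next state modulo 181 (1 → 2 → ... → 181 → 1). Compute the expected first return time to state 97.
E[T_97 | X_0 = 97] = 181

The chain cycles deterministically, so starting at state 97 it returns in exactly 181 steps. Equivalently, the stationary distribution is uniform π_j = 1/181 for every state j, so by Kac's formula E[T_97] = 1/π_97 = 181.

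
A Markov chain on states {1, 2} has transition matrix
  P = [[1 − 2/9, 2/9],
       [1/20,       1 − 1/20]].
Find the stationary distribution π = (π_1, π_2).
π_1 = 9/49, π_2 = 40/49

Solve πP = π with π_1 + π_2 = 1. From πP = π: π_1 · (1 − 2/9) + π_2 · 1/20 = π_1 ⇒ π_2 · 1/20 = π_1 · 2/9 ⇒ π_2/π_1 = (2/9)/(1/20) = 40/9. Together with π_1 + π_2 = 1:
  π_1 = (1/20)/(2/9 + 1/20) = (1/20)/(49/180) = 9/49,
  π_2 = (2/9)/(2/9 + 1/20) = (2/9)/(49/180) = 40/49.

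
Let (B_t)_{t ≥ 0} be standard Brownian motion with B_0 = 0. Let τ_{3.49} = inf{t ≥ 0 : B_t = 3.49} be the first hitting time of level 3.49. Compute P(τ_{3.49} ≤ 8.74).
P(τ_{3.49} ≤ 8.74) = 2(1 − Φ(3.49/√8.74)) = 2(1 − Φ(1.1805)) ≈ 0.2378

By the reflection principle for standard BM, P(τ_b ≤ t) = 2 · P(B_t ≥ b). Since B_t ~ N(0, t), P(B_t ≥ 3.49) = 1 − Φ(3.49/√t) = 1 − Φ(3.49/√8.74) = 1 − Φ(1.1805) ≈ 0.11890. Doubling: P(τ_{3.49} ≤ 8.74) ≈ 2 · 0.11890 = 0.23780 ≈ 0.2378.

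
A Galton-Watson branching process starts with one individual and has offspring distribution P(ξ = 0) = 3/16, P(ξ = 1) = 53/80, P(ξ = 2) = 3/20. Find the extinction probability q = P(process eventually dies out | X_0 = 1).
q = 1

Mean offspring μ = 0·3/16 + 1·53/80 + 2·3/20 = 77/80 ≤ 1. For μ ≤ 1 with offspring not concentrated at 1, the Galton-Watson process goes extinct almost surely, so q = 1.
(Algebraic check: The pgf is f(s) = 3/16 + 53/80·s + 3/20·s². The extinction probability q is the smallest fixed point of f in [0, 1]. Setting s = f(s):
  3/20·s² + (53/80 − 1)·s + 3/16 = 0
  3/20·s² − (3/16 + 3/20)·s + 3/16 = 0
which factors as (s − 1)·(3/20·s − 3/16) = 0, giving roots s = 1 and s = (3/16)/(3/20) = 5/4. Since 5/4 ≥ 1, the smallest root in [0, 1] is s = 1.)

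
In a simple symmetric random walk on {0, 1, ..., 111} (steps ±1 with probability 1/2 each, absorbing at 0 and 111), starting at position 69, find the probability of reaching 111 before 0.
P(hit 111 before 0) = 69/111 = 23/37

Let u_k = P(hit 111 before 0 | start at k). Then u_0 = 0, u_111 = 1, and u_k = u_{k-1}/2 + u_{k+1}/2 for 1 ≤ k ≤ 110. This harmonic recurrence is solved by u_k = k/111, giving u_69 = 69/111 = 23/37.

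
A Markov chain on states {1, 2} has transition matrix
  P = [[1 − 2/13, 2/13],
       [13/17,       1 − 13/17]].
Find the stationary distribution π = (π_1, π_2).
π_1 = 169/203, π_2 = 34/203

Solve πP = π with π_1 + π_2 = 1. From πP = π: π_1 · (1 − 2/13) + π_2 · 13/17 = π_1 ⇒ π_2 · 13/17 = π_1 · 2/13 ⇒ π_2/π_1 = (2/13)/(13/17) = 34/169. Together with π_1 + π_2 = 1:
  π_1 = (13/17)/(2/13 + 13/17) = (13/17)/(203/221) = 169/203,
  π_2 = (2/13)/(2/13 + 13/17) = (2/13)/(203/221) = 34/203.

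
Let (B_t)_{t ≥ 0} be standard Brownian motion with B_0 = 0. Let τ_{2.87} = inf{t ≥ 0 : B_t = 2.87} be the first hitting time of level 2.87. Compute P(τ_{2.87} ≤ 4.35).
P(τ_{2.87} ≤ 4.35) = 2(1 − Φ(2.87/√4.35)) = 2(1 − Φ(1.3761)) ≈ 0.1688

By the reflection principle for standard BM, P(τ_b ≤ t) = 2 · P(B_t ≥ b). Since B_t ~ N(0, t), P(B_t ≥ 2.87) = 1 − Φ(2.87/√t) = 1 − Φ(2.87/√4.35) = 1 − Φ(1.3761) ≈ 0.08440. Doubling: P(τ_{2.87} ≤ 4.35) ≈ 2 · 0.08440 = 0.16880 ≈ 0.1688.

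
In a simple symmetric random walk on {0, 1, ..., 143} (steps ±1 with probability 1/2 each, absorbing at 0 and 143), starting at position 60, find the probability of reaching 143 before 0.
P(hit 143 before 0) = 60/143

Let u_k = P(hit 143 before 0 | start at k). Then u_0 = 0, u_143 = 1, and u_k = u_{k-1}/2 + u_{k+1}/2 for 1 ≤ k ≤ 142. This harmonic recurrence is solved by u_k = k/143, giving u_60 = 60/143.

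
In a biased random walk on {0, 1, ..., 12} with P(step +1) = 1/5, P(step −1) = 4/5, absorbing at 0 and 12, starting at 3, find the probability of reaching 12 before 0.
P(hit 12 before 0) = (1 − (4)^3) / (1 − (4)^12) = 1/266305

Let u_k denote P(reach 12 before 0 | start at k). Boundary: u_0 = 0, u_12 = 1. Recurrence: u_k = 1/5·u_{k+1} + 4/5·u_{k-1} for 1 ≤ k ≤ 11. Try u_k = A + B·r^k with r = q/p = (4/5)/(1/5) = 4. Substitution satisfies the recurrence; boundary conditions give:
  u_k = (1 − r^k) / (1 − r^N) = (1 − (4)^3) / (1 − (4)^12) = 1/266305.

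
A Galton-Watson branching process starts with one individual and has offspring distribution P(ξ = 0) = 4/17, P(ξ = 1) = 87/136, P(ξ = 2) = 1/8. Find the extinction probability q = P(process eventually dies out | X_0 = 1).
q = 1

Mean offspring μ = 0·4/17 + 1·87/136 + 2·1/8 = 121/136 ≤ 1. For μ ≤ 1 with offspring not concentrated at 1, the Galton-Watson process goes extinct almost surely, so q = 1.
(Algebraic check: The pgf is f(s) = 4/17 + 87/136·s + 1/8·s². The extinction probability q is the smallest fixed point of f in [0, 1]. Setting s = f(s):
  1/8·s² + (87/136 − 1)·s + 4/17 = 0
  1/8·s² − (4/17 + 1/8)·s + 4/17 = 0
which factors as (s − 1)·(1/8·s − 4/17) = 0, giving roots s = 1 and s = (4/17)/(1/8) = 32/17. Since 32/17 ≥ 1, the smallest root in [0, 1] is s = 1.)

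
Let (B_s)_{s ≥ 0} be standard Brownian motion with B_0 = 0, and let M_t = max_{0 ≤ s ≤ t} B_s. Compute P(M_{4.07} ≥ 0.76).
P(M_{4.07} ≥ 0.76) = 2·P(B_{4.07} ≥ 0.76) = 2(1 − Φ(0.76/√4.07)) ≈ 0.7064

By the reflection principle for Brownian motion, P(M_t ≥ a) = 2 · P(B_t ≥ a) for a ≥ 0. Since B_t ~ N(0, t), P(B_t ≥ 0.76) = 1 − Φ(0.76/√t) = 1 − Φ(0.76/√4.07) = 1 − Φ(0.3767). So
  P(M_{4.07} ≥ 0.76) = 2(1 − Φ(0.3767)) ≈ 0.7064.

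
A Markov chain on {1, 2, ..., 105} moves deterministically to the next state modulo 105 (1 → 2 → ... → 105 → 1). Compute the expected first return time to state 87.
E[T_87 | X_0 = 87] = 105

The chain cycles deterministically, so starting at state 87 it returns in exactly 105 steps. Equivalently, the stationary distribution is uniform π_j = 1/105 for every state j, so by Kac's formula E[T_87] = 1/π_87 = 105.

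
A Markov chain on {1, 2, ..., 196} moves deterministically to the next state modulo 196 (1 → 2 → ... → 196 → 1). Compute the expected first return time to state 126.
E[T_126 | X_0 = 126] = 196

The chain cycles deterministically, so starting at state 126 it returns in exactly 196 steps. Equivalently, the stationary distribution is uniform π_j = 1/196 for every state j, so by Kac's formula E[T_126] = 1/π_126 = 196.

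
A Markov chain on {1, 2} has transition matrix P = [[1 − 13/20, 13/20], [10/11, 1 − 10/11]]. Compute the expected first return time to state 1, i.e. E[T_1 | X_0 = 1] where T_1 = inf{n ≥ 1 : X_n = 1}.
E[T_1 | X_0 = 1] = 1/π_1 = 343/200

For an irreducible recurrent Markov chain with stationary distribution π, E[T_i | X_0 = i] = 1/π_i (Kac's formula). Here π_1 = (10/11)/(13/20 + 10/11) = (10/11)/(343/220) = 200/343, so E[T_1 | X_0 = 1] = 1/π_1 = (13/20 + 10/11)/(10/11) = (343/220)/(10/11) = 343/200.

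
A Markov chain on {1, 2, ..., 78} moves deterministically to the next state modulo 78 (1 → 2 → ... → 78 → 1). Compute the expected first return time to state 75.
E[T_75 | X_0 = 75] = 78

The chain cycles deterministically, so starting at state 75 it returns in exactly 78 steps. Equivalently, the stationary distribution is uniform π_j = 1/78 for every state j, so by Kac's formula E[T_75] = 1/π_75 = 78.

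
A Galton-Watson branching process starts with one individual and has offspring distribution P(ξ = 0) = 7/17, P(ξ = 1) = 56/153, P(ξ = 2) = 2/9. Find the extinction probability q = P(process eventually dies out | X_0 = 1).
q = 1

Mean offspring μ = 0·7/17 + 1·56/153 + 2·2/9 = 124/153 ≤ 1. For μ ≤ 1 with offspring not concentrated at 1, the Galton-Watson process goes extinct almost surely, so q = 1.
(Algebraic check: The pgf is f(s) = 7/17 + 56/153·s + 2/9·s². The extinction probability q is the smallest fixed point of f in [0, 1]. Setting s = f(s):
  2/9·s² + (56/153 − 1)·s + 7/17 = 0
  2/9·s² − (7/17 + 2/9)·s + 7/17 = 0
which factors as (s − 1)·(2/9·s − 7/17) = 0, giving roots s = 1 and s = (7/17)/(2/9) = 63/34. Since 63/34 ≥ 1, the smallest root in [0, 1] is s = 1.)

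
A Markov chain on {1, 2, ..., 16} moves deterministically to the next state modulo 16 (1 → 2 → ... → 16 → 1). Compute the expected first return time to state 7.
E[T_7 | X_0 = 7] = 16

The chain cycles deterministically, so starting at state 7 it returns in exactly 16 steps. Equivalently, the stationary distribution is uniform π_j = 1/16 for every state j, so by Kac's formula E[T_7] = 1/π_7 = 16.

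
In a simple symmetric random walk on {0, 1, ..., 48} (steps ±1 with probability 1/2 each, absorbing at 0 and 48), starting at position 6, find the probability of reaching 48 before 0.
P(hit 48 before 0) = 6/48 = 1/8

Let u_k = P(hit 48 before 0 | start at k). Then u_0 = 0, u_48 = 1, and u_k = u_{k-1}/2 + u_{k+1}/2 for 1 ≤ k ≤ 47. This harmonic recurrence is solved by u_k = k/48, giving u_6 = 6/48 = 1/8.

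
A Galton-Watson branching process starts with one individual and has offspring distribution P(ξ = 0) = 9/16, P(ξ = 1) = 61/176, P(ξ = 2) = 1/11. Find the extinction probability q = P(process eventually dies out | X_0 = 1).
q = 1

Mean offspring μ = 0·9/16 + 1·61/176 + 2·1/11 = 93/176 ≤ 1. For μ ≤ 1 with offspring not concentrated at 1, the Galton-Watson process goes extinct almost surely, so q = 1.
(Algebraic check: The pgf is f(s) = 9/16 + 61/176·s + 1/11·s². The extinction probability q is the smallest fixed point of f in [0, 1]. Setting s = f(s):
  1/11·s² + (61/176 − 1)·s + 9/16 = 0
  1/11·s² − (9/16 + 1/11)·s + 9/16 = 0
which factors as (s − 1)·(1/11·s − 9/16) = 0, giving roots s = 1 and s = (9/16)/(1/11) = 99/16. Since 99/16 ≥ 1, the smallest root in [0, 1] is s = 1.)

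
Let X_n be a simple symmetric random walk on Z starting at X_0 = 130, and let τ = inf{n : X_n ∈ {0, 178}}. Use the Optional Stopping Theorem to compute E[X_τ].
E[X_τ] = 130

X_n is a martingale and τ is a bounded-mean stopping time (indeed τ is finite a.s. with bounded expectation since the walk is in a bounded region). By the OST, E[X_τ] = E[X_0] = 130. Equivalently: E[X_τ] = 178 · P(hit 178 first) + 0 · P(hit 0 first) = 178 · (130/178) = 130.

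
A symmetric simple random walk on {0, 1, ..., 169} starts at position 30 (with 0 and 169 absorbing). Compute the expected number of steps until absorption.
E[τ | X_0 = 30] = 4170

Let v_k = E[τ | X_0 = k]. Boundary: v_0 = v_169 = 0. Recurrence: v_k = 1 + (v_{k-1} + v_{k+1})/2 for 1 ≤ k ≤ 168. The particular solution to v_k − (v_{k-1} + v_{k+1})/2 = 1 is v_k = −k^2. Adding homogeneous solution A + B k and matching boundaries gives v_k = k (169 − k). Substituting k = 30: v_30 = 30 · 139 = 4170.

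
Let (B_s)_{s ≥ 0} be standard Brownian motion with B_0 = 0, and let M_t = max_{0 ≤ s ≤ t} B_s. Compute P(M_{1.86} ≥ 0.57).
P(M_{1.86} ≥ 0.57) = 2·P(B_{1.86} ≥ 0.57) = 2(1 − Φ(0.57/√1.86)) ≈ 0.6760

By the reflection principle for Brownian motion, P(M_t ≥ a) = 2 · P(B_t ≥ a) for a ≥ 0. Since B_t ~ N(0, t), P(B_t ≥ 0.57) = 1 − Φ(0.57/√t) = 1 − Φ(0.57/√1.86) = 1 − Φ(0.4179). So
  P(M_{1.86} ≥ 0.57) = 2(1 − Φ(0.4179)) ≈ 0.6760.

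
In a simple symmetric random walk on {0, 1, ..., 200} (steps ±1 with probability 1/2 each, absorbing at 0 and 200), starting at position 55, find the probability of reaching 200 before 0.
P(hit 200 before 0) = 55/200 = 11/40

Let u_k = P(hit 200 before 0 | start at k). Then u_0 = 0, u_200 = 1, and u_k = u_{k-1}/2 + u_{k+1}/2 for 1 ≤ k ≤ 199. This harmonic recurrence is solved by u_k = k/200, giving u_55 = 55/200 = 11/40.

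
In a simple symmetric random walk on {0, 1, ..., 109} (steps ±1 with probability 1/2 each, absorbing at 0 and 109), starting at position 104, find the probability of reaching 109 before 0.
P(hit 109 before 0) = 104/109

Let u_k = P(hit 109 before 0 | start at k). Then u_0 = 0, u_109 = 1, and u_k = u_{k-1}/2 + u_{k+1}/2 for 1 ≤ k ≤ 108. This harmonic recurrence is solved by u_k = k/109, giving u_104 = 104/109.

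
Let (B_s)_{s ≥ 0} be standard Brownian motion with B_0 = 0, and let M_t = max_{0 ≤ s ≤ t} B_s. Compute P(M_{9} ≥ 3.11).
P(M_{9} ≥ 3.11) = 2·P(B_{9} ≥ 3.11) = 2(1 − Φ(3.11/√9)) ≈ 0.2999

By the reflection principle for Brownian motion, P(M_t ≥ a) = 2 · P(B_t ≥ a) for a ≥ 0. Since B_t ~ N(0, t), P(B_t ≥ 3.11) = 1 − Φ(3.11/√t) = 1 − Φ(3.11/√9) = 1 − Φ(1.0367). So
  P(M_{9} ≥ 3.11) = 2(1 − Φ(1.0367)) ≈ 0.2999.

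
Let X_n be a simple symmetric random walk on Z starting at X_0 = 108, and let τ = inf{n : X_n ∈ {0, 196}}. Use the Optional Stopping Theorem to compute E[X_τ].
E[X_τ] = 108

X_n is a martingale and τ is a bounded-mean stopping time (indeed τ is finite a.s. with bounded expectation since the walk is in a bounded region). By the OST, E[X_τ] = E[X_0] = 108. Equivalently: E[X_τ] = 196 · P(hit 196 first) + 0 · P(hit 0 first) = 196 · (108/196) = 108.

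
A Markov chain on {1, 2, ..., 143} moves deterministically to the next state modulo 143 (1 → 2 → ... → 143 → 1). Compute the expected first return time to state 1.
E[T_1 | X_0 = 1] = 143

The chain cycles deterministically, so starting at state 1 it returns in exactly 143 steps. Equivalently, the stationary distribution is uniform π_j = 1/143 for every state j, so by Kac's formula E[T_1] = 1/π_1 = 143.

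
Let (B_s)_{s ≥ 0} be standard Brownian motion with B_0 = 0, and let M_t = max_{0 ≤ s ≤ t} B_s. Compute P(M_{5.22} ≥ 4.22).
P(M_{5.22} ≥ 4.22) = 2·P(B_{5.22} ≥ 4.22) = 2(1 − Φ(4.22/√5.22)) ≈ 0.0647

By the reflection principle for Brownian motion, P(M_t ≥ a) = 2 · P(B_t ≥ a) for a ≥ 0. Since B_t ~ N(0, t), P(B_t ≥ 4.22) = 1 − Φ(4.22/√t) = 1 − Φ(4.22/√5.22) = 1 − Φ(1.8470). So
  P(M_{5.22} ≥ 4.22) = 2(1 − Φ(1.8470)) ≈ 0.0647.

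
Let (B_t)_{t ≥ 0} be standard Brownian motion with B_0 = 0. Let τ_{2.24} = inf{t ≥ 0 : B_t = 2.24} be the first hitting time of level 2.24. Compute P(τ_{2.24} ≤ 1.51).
P(τ_{2.24} ≤ 1.51) = 2(1 − Φ(2.24/√1.51)) = 2(1 − Φ(1.8229)) ≈ 0.0683

By the reflection principle for standard BM, P(τ_b ≤ t) = 2 · P(B_t ≥ b). Since B_t ~ N(0, t), P(B_t ≥ 2.24) = 1 − Φ(2.24/√t) = 1 − Φ(2.24/√1.51) = 1 − Φ(1.8229) ≈ 0.03416. Doubling: P(τ_{2.24} ≤ 1.51) ≈ 2 · 0.03416 = 0.06832 ≈ 0.0683.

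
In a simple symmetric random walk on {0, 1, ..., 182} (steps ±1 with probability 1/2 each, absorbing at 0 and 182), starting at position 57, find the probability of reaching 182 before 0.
P(hit 182 before 0) = 57/182

Let u_k = P(hit 182 before 0 | start at k). Then u_0 = 0, u_182 = 1, and u_k = u_{k-1}/2 + u_{k+1}/2 for 1 ≤ k ≤ 181. This harmonic recurrence is solved by u_k = k/182, giving u_57 = 57/182.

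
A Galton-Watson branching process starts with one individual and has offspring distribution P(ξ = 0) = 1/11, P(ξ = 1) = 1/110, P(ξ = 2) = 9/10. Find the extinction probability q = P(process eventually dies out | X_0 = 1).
q = 10/99

The pgf is f(s) = 1/11 + 1/110·s + 9/10·s². The extinction probability q is the smallest fixed point of f in [0, 1]. Setting s = f(s):
  9/10·s² + (1/110 − 1)·s + 1/11 = 0
  9/10·s² − (1/11 + 9/10)·s + 1/11 = 0
which factors as (s − 1)·(9/10·s − 1/11) = 0, giving roots s = 1 and s = (1/11)/(9/10) = 10/99.
Mean offspring μ = 1/110 + 2·9/10 = 199/110 > 1 (supercritical), so q < 1. The extinction probability is the smaller root: q = (1/11)/(9/10) = 10/99.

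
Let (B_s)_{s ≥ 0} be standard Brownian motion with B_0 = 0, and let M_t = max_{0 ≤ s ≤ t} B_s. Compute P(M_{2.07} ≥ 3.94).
P(M_{2.07} ≥ 3.94) = 2·P(B_{2.07} ≥ 3.94) = 2(1 − Φ(3.94/√2.07)) ≈ 0.0062

By the reflection principle for Brownian motion, P(M_t ≥ a) = 2 · P(B_t ≥ a) for a ≥ 0. Since B_t ~ N(0, t), P(B_t ≥ 3.94) = 1 − Φ(3.94/√t) = 1 − Φ(3.94/√2.07) = 1 − Φ(2.7385). So
  P(M_{2.07} ≥ 3.94) = 2(1 − Φ(2.7385)) ≈ 0.0062.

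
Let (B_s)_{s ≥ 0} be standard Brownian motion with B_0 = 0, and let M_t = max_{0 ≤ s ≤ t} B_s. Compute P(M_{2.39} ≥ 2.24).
P(M_{2.39} ≥ 2.24) = 2·P(B_{2.39} ≥ 2.24) = 2(1 − Φ(2.24/√2.39)) ≈ 0.1474

By the reflection principle for Brownian motion, P(M_t ≥ a) = 2 · P(B_t ≥ a) for a ≥ 0. Since B_t ~ N(0, t), P(B_t ≥ 2.24) = 1 − Φ(2.24/√t) = 1 − Φ(2.24/√2.39) = 1 − Φ(1.4489). So
  P(M_{2.39} ≥ 2.24) = 2(1 − Φ(1.4489)) ≈ 0.1474.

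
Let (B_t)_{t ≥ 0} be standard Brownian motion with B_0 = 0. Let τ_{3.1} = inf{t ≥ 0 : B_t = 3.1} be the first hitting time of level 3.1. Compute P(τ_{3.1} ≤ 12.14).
P(τ_{3.1} ≤ 12.14) = 2(1 − Φ(3.1/√12.14)) = 2(1 − Φ(0.8897)) ≈ 0.3736

By the reflection principle for standard BM, P(τ_b ≤ t) = 2 · P(B_t ≥ b). Since B_t ~ N(0, t), P(B_t ≥ 3.1) = 1 − Φ(3.1/√t) = 1 − Φ(3.1/√12.14) = 1 − Φ(0.8897) ≈ 0.18681. Doubling: P(τ_{3.1} ≤ 12.14) ≈ 2 · 0.18681 = 0.37362 ≈ 0.3736.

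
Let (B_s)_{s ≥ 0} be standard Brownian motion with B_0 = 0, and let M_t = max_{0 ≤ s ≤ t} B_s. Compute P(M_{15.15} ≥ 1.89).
P(M_{15.15} ≥ 1.89) = 2·P(B_{15.15} ≥ 1.89) = 2(1 − Φ(1.89/√15.15)) ≈ 0.6273

By the reflection principle for Brownian motion, P(M_t ≥ a) = 2 · P(B_t ≥ a) for a ≥ 0. Since B_t ~ N(0, t), P(B_t ≥ 1.89) = 1 − Φ(1.89/√t) = 1 − Φ(1.89/√15.15) = 1 − Φ(0.4856). So
  P(M_{15.15} ≥ 1.89) = 2(1 − Φ(0.4856)) ≈ 0.6273.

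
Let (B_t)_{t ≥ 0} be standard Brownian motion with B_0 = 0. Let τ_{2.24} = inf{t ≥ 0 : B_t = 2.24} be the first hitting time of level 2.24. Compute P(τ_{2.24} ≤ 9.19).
P(τ_{2.24} ≤ 9.19) = 2(1 − Φ(2.24/√9.19)) = 2(1 − Φ(0.7389)) ≈ 0.4600

By the reflection principle for standard BM, P(τ_b ≤ t) = 2 · P(B_t ≥ b). Since B_t ~ N(0, t), P(B_t ≥ 2.24) = 1 − Φ(2.24/√t) = 1 − Φ(2.24/√9.19) = 1 − Φ(0.7389) ≈ 0.22998. Doubling: P(τ_{2.24} ≤ 9.19) ≈ 2 · 0.22998 = 0.45996 ≈ 0.4600.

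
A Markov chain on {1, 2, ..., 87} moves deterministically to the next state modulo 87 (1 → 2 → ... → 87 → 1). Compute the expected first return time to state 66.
E[T_66 | X_0 = 66] = 87

The chain cycles deterministically, so starting at state 66 it returns in exactly 87 steps. Equivalently, the stationary distribution is uniform π_j = 1/87 for every state j, so by Kac's formula E[T_66] = 1/π_66 = 87.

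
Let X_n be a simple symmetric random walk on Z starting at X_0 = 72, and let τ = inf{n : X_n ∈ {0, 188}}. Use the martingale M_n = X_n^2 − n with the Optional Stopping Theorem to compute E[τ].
E[τ] = 8352

M_n = X_n^2 − n is a martingale (since E[X_{n+1}^2 | F_n] = X_n^2 + 1). By OST (τ has finite mean in a bounded region), E[M_τ] = E[M_0] = X_0^2 − 0 = 72^2 = 5184. Also E[M_τ] = E[X_τ^2] − E[τ]. The walk exits at 0 or 188, with P(hit 188 first) = 72/188, so E[X_τ^2] = 188^2 · 72/188 + 0 = 13536. Thus E[τ] = E[X_τ^2] − E[M_τ] = 13536 − 5184 = 8352 = 72(188 − 72) = 8352.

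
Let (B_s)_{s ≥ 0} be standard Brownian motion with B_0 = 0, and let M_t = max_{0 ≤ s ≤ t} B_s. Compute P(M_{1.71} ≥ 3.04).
P(M_{1.71} ≥ 3.04) = 2·P(B_{1.71} ≥ 3.04) = 2(1 − Φ(3.04/√1.71)) ≈ 0.0201

By the reflection principle for Brownian motion, P(M_t ≥ a) = 2 · P(B_t ≥ a) for a ≥ 0. Since B_t ~ N(0, t), P(B_t ≥ 3.04) = 1 − Φ(3.04/√t) = 1 − Φ(3.04/√1.71) = 1 − Φ(2.3247). So
  P(M_{1.71} ≥ 3.04) = 2(1 − Φ(2.3247)) ≈ 0.0201.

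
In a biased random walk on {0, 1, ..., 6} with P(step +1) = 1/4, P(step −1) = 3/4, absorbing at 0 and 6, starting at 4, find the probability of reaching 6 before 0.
P(hit 6 before 0) = (1 − (3)^4) / (1 − (3)^6) = 10/91

Let u_k denote P(reach 6 before 0 | start at k). Boundary: u_0 = 0, u_6 = 1. Recurrence: u_k = 1/4·u_{k+1} + 3/4·u_{k-1} for 1 ≤ k ≤ 5. Try u_k = A + B·r^k with r = q/p = (3/4)/(1/4) = 3. Substitution satisfies the recurrence; boundary conditions give:
  u_k = (1 − r^k) / (1 − r^N) = (1 − (3)^4) / (1 − (3)^6) = 10/91.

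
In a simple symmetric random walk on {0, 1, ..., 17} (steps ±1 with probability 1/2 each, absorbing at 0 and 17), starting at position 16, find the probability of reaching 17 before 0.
P(hit 17 before 0) = 16/17

Let u_k = P(hit 17 before 0 | start at k). Then u_0 = 0, u_17 = 1, and u_k = u_{k-1}/2 + u_{k+1}/2 for 1 ≤ k ≤ 16. This harmonic recurrence is solved by u_k = k/17, giving u_16 = 16/17.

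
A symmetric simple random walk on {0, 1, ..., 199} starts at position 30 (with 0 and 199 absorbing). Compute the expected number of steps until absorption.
E[τ | X_0 = 30] = 5070

Let v_k = E[τ | X_0 = k]. Boundary: v_0 = v_199 = 0. Recurrence: v_k = 1 + (v_{k-1} + v_{k+1})/2 for 1 ≤ k ≤ 198. The particular solution to v_k − (v_{k-1} + v_{k+1})/2 = 1 is v_k = −k^2. Adding homogeneous solution A + B k and matching boundaries gives v_k = k (199 − k). Substituting k = 30: v_30 = 30 · 169 = 5070.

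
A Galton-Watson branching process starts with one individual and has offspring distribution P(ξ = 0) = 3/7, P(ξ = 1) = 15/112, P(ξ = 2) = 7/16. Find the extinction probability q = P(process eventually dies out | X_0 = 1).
q = 48/49

The pgf is f(s) = 3/7 + 15/112·s + 7/16·s². The extinction probability q is the smallest fixed point of f in [0, 1]. Setting s = f(s):
  7/16·s² + (15/112 − 1)·s + 3/7 = 0
  7/16·s² − (3/7 + 7/16)·s + 3/7 = 0
which factors as (s − 1)·(7/16·s − 3/7) = 0, giving roots s = 1 and s = (3/7)/(7/16) = 48/49.
Mean offspring μ = 15/112 + 2·7/16 = 113/112 > 1 (supercritical), so q < 1. The extinction probability is the smaller root: q = (3/7)/(7/16) = 48/49.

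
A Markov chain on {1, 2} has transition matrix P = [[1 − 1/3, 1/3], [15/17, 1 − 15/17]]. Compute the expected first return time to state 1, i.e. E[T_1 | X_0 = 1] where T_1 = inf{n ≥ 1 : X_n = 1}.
E[T_1 | X_0 = 1] = 1/π_1 = 62/45

For an irreducible recurrent Markov chain with stationary distribution π, E[T_i | X_0 = i] = 1/π_i (Kac's formula). Here π_1 = (15/17)/(1/3 + 15/17) = (15/17)/(62/51) = 45/62, so E[T_1 | X_0 = 1] = 1/π_1 = (1/3 + 15/17)/(15/17) = (62/51)/(15/17) = 62/45.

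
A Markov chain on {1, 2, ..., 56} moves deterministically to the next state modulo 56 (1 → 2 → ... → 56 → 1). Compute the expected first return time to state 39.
E[T_39 | X_0 = 39] = 56

The chain cycles deterministically, so starting at state 39 it returns in exactly 56 steps. Equivalently, the stationary distribution is uniform π_j = 1/56 for every state j, so by Kac's formula E[T_39] = 1/π_39 = 56.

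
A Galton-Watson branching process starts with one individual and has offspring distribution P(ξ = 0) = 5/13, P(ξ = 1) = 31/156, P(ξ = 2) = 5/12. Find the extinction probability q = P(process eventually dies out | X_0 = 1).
q = 12/13

The pgf is f(s) = 5/13 + 31/156·s + 5/12·s². The extinction probability q is the smallest fixed point of f in [0, 1]. Setting s = f(s):
  5/12·s² + (31/156 − 1)·s + 5/13 = 0
  5/12·s² − (5/13 + 5/12)·s + 5/13 = 0
which factors as (s − 1)·(5/12·s − 5/13) = 0, giving roots s = 1 and s = (5/13)/(5/12) = 12/13.
Mean offspring μ = 31/156 + 2·5/12 = 161/156 > 1 (supercritical), so q < 1. The extinction probability is the smaller root: q = (5/13)/(5/12) = 12/13.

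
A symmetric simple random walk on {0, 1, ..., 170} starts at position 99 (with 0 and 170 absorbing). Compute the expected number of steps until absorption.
E[τ | X_0 = 99] = 7029

Let v_k = E[τ | X_0 = k]. Boundary: v_0 = v_170 = 0. Recurrence: v_k = 1 + (v_{k-1} + v_{k+1})/2 for 1 ≤ k ≤ 169. The particular solution to v_k − (v_{k-1} + v_{k+1})/2 = 1 is v_k = −k^2. Adding homogeneous solution A + B k and matching boundaries gives v_k = k (170 − k). Substituting k = 99: v_99 = 99 · 71 = 7029.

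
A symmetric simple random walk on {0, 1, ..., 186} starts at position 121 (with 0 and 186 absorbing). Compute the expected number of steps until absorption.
E[τ | X_0 = 121] = 7865

Let v_k = E[τ | X_0 = k]. Boundary: v_0 = v_186 = 0. Recurrence: v_k = 1 + (v_{k-1} + v_{k+1})/2 for 1 ≤ k ≤ 185. The particular solution to v_k − (v_{k-1} + v_{k+1})/2 = 1 is v_k = −k^2. Adding homogeneous solution A + B k and matching boundaries gives v_k = k (186 − k). Substituting k = 121: v_121 = 121 · 65 = 7865.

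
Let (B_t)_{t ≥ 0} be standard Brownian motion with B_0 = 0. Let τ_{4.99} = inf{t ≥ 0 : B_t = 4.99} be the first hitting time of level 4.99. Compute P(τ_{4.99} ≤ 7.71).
P(τ_{4.99} ≤ 7.71) = 2(1 − Φ(4.99/√7.71)) = 2(1 − Φ(1.7971)) ≈ 0.0723

By the reflection principle for standard BM, P(τ_b ≤ t) = 2 · P(B_t ≥ b). Since B_t ~ N(0, t), P(B_t ≥ 4.99) = 1 − Φ(4.99/√t) = 1 − Φ(4.99/√7.71) = 1 − Φ(1.7971) ≈ 0.03616. Doubling: P(τ_{4.99} ≤ 7.71) ≈ 2 · 0.03616 = 0.07232 ≈ 0.0723.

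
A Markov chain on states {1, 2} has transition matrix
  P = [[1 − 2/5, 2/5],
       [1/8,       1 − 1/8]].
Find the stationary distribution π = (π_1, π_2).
π_1 = 5/21, π_2 = 16/21

Solve πP = π with π_1 + π_2 = 1. From πP = π: π_1 · (1 − 2/5) + π_2 · 1/8 = π_1 ⇒ π_2 · 1/8 = π_1 · 2/5 ⇒ π_2/π_1 = (2/5)/(1/8) = 16/5. Together with π_1 + π_2 = 1:
  π_1 = (1/8)/(2/5 + 1/8) = (1/8)/(21/40) = 5/21,
  π_2 = (2/5)/(2/5 + 1/8) = (2/5)/(21/40) = 16/21.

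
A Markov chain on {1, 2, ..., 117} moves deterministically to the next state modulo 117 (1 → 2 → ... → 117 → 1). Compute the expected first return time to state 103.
E[T_103 | X_0 = 103] = 117

The chain cycles deterministically, so starting at state 103 it returns in exactly 117 steps. Equivalently, the stationary distribution is uniform π_j = 1/117 for every state j, so by Kac's formula E[T_103] = 1/π_103 = 117.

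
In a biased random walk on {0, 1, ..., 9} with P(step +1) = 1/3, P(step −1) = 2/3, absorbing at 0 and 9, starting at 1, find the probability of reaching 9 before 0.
P(hit 9 before 0) = (1 − (2)^1) / (1 − (2)^9) = 1/511

Let u_k denote P(reach 9 before 0 | start at k). Boundary: u_0 = 0, u_9 = 1. Recurrence: u_k = 1/3·u_{k+1} + 2/3·u_{k-1} for 1 ≤ k ≤ 8. Try u_k = A + B·r^k with r = q/p = (2/3)/(1/3) = 2. Substitution satisfies the recurrence; boundary conditions give:
  u_k = (1 − r^k) / (1 − r^N) = (1 − (2)^1) / (1 − (2)^9) = 1/511.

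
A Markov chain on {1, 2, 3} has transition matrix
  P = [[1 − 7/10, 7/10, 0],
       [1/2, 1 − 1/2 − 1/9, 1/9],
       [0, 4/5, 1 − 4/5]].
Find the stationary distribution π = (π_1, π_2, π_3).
π = (180/467, 252/467, 35/467)

This is a birth-death chain on three states, which satisfies detailed balance: π_1 · P_{12} = π_2 · P_{21} and π_2 · P_{23} = π_3 · P_{32}.
From π_1 · 7/10 = π_2 · 1/2: π_2/π_1 = (7/10)/(1/2) = 7/5.
From π_2 · 1/9 = π_3 · 4/5: π_3/π_2 = (1/9)/(4/5) = 5/36.
Take π_1 proportional to 1; then unnormalized π = (1, 7/5, 7/36). Normalize by dividing by the sum 467/180:
  π = (180/467, 252/467, 35/467).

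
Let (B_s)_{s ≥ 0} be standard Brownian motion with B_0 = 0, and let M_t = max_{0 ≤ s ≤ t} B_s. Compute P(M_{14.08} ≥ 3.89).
P(M_{14.08} ≥ 3.89) = 2·P(B_{14.08} ≥ 3.89) = 2(1 − Φ(3.89/√14.08)) ≈ 0.2999

By the reflection principle for Brownian motion, P(M_t ≥ a) = 2 · P(B_t ≥ a) for a ≥ 0. Since B_t ~ N(0, t), P(B_t ≥ 3.89) = 1 − Φ(3.89/√t) = 1 − Φ(3.89/√14.08) = 1 − Φ(1.0367). So
  P(M_{14.08} ≥ 3.89) = 2(1 − Φ(1.0367)) ≈ 0.2999.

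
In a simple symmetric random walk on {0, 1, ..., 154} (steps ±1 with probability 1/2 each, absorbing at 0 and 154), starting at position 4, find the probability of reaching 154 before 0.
P(hit 154 before 0) = 4/154 = 2/77

Let u_k = P(hit 154 before 0 | start at k). Then u_0 = 0, u_154 = 1, and u_k = u_{k-1}/2 + u_{k+1}/2 for 1 ≤ k ≤ 153. This harmonic recurrence is solved by u_k = k/154, giving u_4 = 4/154 = 2/77.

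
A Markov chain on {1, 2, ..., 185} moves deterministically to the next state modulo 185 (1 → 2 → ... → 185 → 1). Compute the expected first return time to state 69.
E[T_69 | X_0 = 69] = 185

The chain cycles deterministically, so starting at state 69 it returns in exactly 185 steps. Equivalently, the stationary distribution is uniform π_j = 1/185 for every state j, so by Kac's formula E[T_69] = 1/π_69 = 185.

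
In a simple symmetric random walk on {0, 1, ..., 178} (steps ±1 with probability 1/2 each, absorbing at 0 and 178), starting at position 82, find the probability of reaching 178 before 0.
P(hit 178 before 0) = 82/178 = 41/89

Let u_k = P(hit 178 before 0 | start at k). Then u_0 = 0, u_178 = 1, and u_k = u_{k-1}/2 + u_{k+1}/2 for 1 ≤ k ≤ 177. This harmonic recurrence is solved by u_k = k/178, giving u_82 = 82/178 = 41/89.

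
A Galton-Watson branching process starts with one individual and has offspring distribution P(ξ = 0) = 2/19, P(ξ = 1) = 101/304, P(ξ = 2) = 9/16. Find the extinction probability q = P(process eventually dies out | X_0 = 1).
q = 32/171

The pgf is f(s) = 2/19 + 101/304·s + 9/16·s². The extinction probability q is the smallest fixed point of f in [0, 1]. Setting s = f(s):
  9/16·s² + (101/304 − 1)·s + 2/19 = 0
  9/16·s² − (2/19 + 9/16)·s + 2/19 = 0
which factors as (s − 1)·(9/16·s − 2/19) = 0, giving roots s = 1 and s = (2/19)/(9/16) = 32/171.
Mean offspring μ = 101/304 + 2·9/16 = 443/304 > 1 (supercritical), so q < 1. The extinction probability is the smaller root: q = (2/19)/(9/16) = 32/171.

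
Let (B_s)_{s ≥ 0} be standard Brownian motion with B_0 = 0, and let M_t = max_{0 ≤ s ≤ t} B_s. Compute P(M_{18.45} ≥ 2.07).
P(M_{18.45} ≥ 2.07) = 2·P(B_{18.45} ≥ 2.07) = 2(1 − Φ(2.07/√18.45)) ≈ 0.6299

By the reflection principle for Brownian motion, P(M_t ≥ a) = 2 · P(B_t ≥ a) for a ≥ 0. Since B_t ~ N(0, t), P(B_t ≥ 2.07) = 1 − Φ(2.07/√t) = 1 − Φ(2.07/√18.45) = 1 − Φ(0.4819). So
  P(M_{18.45} ≥ 2.07) = 2(1 − Φ(0.4819)) ≈ 0.6299.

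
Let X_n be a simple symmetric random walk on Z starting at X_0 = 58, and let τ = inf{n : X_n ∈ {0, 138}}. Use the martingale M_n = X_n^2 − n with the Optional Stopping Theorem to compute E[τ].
E[τ] = 4640

M_n = X_n^2 − n is a martingale (since E[X_{n+1}^2 | F_n] = X_n^2 + 1). By OST (τ has finite mean in a bounded region), E[M_τ] = E[M_0] = X_0^2 − 0 = 58^2 = 3364. Also E[M_τ] = E[X_τ^2] − E[τ]. The walk exits at 0 or 138, with P(hit 138 first) = 58/138, so E[X_τ^2] = 138^2 · 58/138 + 0 = 8004. Thus E[τ] = E[X_τ^2] − E[M_τ] = 8004 − 3364 = 4640 = 58(138 − 58) = 4640.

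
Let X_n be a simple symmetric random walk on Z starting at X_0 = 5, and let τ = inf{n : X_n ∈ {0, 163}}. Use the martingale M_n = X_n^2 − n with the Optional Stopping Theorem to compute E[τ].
E[τ] = 790

M_n = X_n^2 − n is a martingale (since E[X_{n+1}^2 | F_n] = X_n^2 + 1). By OST (τ has finite mean in a bounded region), E[M_τ] = E[M_0] = X_0^2 − 0 = 5^2 = 25. Also E[M_τ] = E[X_τ^2] − E[τ]. The walk exits at 0 or 163, with P(hit 163 first) = 5/163, so E[X_τ^2] = 163^2 · 5/163 + 0 = 815. Thus E[τ] = E[X_τ^2] − E[M_τ] = 815 − 25 = 790 = 5(163 − 5) = 790.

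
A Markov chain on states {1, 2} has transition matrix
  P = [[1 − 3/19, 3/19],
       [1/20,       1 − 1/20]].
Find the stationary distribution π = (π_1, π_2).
π_1 = 19/79, π_2 = 60/79

Solve πP = π with π_1 + π_2 = 1. From πP = π: π_1 · (1 − 3/19) + π_2 · 1/20 = π_1 ⇒ π_2 · 1/20 = π_1 · 3/19 ⇒ π_2/π_1 = (3/19)/(1/20) = 60/19. Together with π_1 + π_2 = 1:
  π_1 = (1/20)/(3/19 + 1/20) = (1/20)/(79/380) = 19/79,
  π_2 = (3/19)/(3/19 + 1/20) = (3/19)/(79/380) = 60/79.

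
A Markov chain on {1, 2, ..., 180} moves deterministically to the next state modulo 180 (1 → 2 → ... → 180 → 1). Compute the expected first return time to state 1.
E[T_1 | X_0 = 1] = 180

The chain cycles deterministically, so starting at state 1 it returns in exactly 180 steps. Equivalently, the stationary distribution is uniform π_j = 1/180 for every state j, so by Kac's formula E[T_1] = 1/π_1 = 180.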